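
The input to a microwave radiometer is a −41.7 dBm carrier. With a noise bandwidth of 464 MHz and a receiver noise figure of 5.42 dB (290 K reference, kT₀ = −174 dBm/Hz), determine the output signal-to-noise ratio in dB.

Noise floor: N = −174 + 10 log₁₀(B) + NF
10 log₁₀(4.64×10⁸) = 86.67 dB
N = −174 + 86.67 + 5.42 = −81.91 dBm
SNR = P_sig − N = −41.7 − (−81.91) = 40.21 dB → 40.2 dB

40.2 dB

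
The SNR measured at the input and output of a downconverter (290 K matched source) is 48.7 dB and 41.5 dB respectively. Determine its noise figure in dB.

7.2 dB

NF (dB) = SNR_in(dB) − SNR_out(dB) when the source is at T₀
NF = 48.7 − 41.5 = 7.2 dB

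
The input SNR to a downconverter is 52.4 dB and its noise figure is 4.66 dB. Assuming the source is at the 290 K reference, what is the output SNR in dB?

By definition F = SNR_in/SNR_out, so in dB: SNR_out = SNR_in − NF
SNR_out = 52.4 − 4.66 = 47.74 dB

47.74 dB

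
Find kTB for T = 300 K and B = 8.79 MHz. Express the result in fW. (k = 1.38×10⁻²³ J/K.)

P_n = kTB = 1.38×10⁻²³ × 300 × 8.79×10⁶ = 3.64×10⁻¹⁴ W = 36.4 fW

36.4 fW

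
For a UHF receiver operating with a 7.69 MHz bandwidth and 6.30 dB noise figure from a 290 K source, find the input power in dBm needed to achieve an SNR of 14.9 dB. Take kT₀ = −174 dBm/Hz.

−83.9 dBm

Sensitivity = −174 + 10 log₁₀(B) + NF + SNR_min
= −174 + 68.86 + 6.30 + 14.9
= −83.94 dBm → −83.9 dBm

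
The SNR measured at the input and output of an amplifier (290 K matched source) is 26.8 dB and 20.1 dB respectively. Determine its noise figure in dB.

6.7 dB

NF (dB) = SNR_in(dB) − SNR_out(dB) when the source is at T₀
NF = 26.8 − 20.1 = 6.7 dB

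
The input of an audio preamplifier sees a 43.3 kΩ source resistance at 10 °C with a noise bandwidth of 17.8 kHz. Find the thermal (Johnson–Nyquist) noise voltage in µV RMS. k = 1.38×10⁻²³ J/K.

3.47 µV

T = 10 °C + 273.15 = 283.15 K
V_n = √(4kTRB)
4kTRB = 4 × 1.38×10⁻²³ × 283.15 × 4.33×10⁴ × 1.78×10⁴ = 1.20×10⁻¹¹ V²
V_n = √(1.20×10⁻¹¹) = 3.47×10⁻⁶ V = 3.47 µV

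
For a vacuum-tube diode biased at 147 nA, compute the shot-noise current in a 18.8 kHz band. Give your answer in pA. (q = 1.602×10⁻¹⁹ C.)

I_n = √(2qI·B)
2qI·B = 2 × 1.602×10⁻¹⁹ × 1.47×10⁻⁷ × 1.88×10⁴ = 8.85×10⁻²² A²
I_n = √(8.85×10⁻²²) = 2.98×10⁻¹¹ A = 29.8 pA

29.8 pA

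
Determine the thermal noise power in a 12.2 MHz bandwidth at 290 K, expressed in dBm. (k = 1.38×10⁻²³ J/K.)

P_n = kTB = 1.38×10⁻²³ × 290 × 1.22×10⁷ = 4.88×10⁻¹⁴ W
In dBm: 10 log₁₀(4.88×10⁻¹⁴ / 10⁻³) = −103.1 dBm

−103.1 dBm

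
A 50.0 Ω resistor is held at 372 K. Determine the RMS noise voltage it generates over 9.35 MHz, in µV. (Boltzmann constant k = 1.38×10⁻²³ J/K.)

3.10 µV

V_n = √(4kTRB)
4kTRB = 4 × 1.38×10⁻²³ × 372 × 5.00×10¹ × 9.35×10⁶ = 9.60×10⁻¹² V²
V_n = √(9.60×10⁻¹²) = 3.10×10⁻⁶ V = 3.10 µV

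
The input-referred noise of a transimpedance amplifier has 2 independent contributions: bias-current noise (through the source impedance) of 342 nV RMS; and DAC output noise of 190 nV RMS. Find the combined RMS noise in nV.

391 nV

Uncorrelated sources add in power (mean-square): V_tot = √(ΣV_i²)
V_tot = √[(3.42×10⁻⁷)² + (1.90×10⁻⁷)²] = 3.91×10⁻⁷ V = 391 nV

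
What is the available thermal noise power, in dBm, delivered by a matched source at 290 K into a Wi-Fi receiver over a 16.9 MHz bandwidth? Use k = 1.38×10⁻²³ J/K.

−101.7 dBm

P_n = kTB = 1.38×10⁻²³ × 290 × 1.69×10⁷ = 6.76×10⁻¹⁴ W
In dBm: 10 log₁₀(6.76×10⁻¹⁴ / 10⁻³) = −101.7 dBm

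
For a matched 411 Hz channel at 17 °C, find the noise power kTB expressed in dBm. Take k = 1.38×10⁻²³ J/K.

T = 17 °C + 273.15 = 290.15 K
P_n = kTB = 1.38×10⁻²³ × 290.15 × 4.11×10² = 1.65×10⁻¹⁸ W
In dBm: 10 log₁₀(1.65×10⁻¹⁸ / 10⁻³) = −147.8 dBm

−147.8 dBm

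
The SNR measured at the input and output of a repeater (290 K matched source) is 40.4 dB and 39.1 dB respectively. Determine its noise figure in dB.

NF (dB) = SNR_in(dB) − SNR_out(dB) when the source is at T₀
NF = 40.4 − 39.1 = 1.3 dB

1.3 dB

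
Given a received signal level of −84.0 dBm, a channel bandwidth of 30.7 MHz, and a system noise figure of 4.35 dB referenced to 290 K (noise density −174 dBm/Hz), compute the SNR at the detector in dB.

Noise floor: N = −174 + 10 log₁₀(B) + NF
10 log₁₀(3.07×10⁷) = 74.87 dB
N = −174 + 74.87 + 4.35 = −94.78 dBm
SNR = P_sig − N = −84.0 − (−94.78) = 10.78 dB → 10.8 dB

10.8 dB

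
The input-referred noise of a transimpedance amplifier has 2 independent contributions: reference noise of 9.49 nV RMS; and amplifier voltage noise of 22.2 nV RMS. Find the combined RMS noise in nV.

Uncorrelated sources add in power (mean-square): V_tot = √(ΣV_i²)
V_tot = √[(9.49×10⁻⁹)² + (2.22×10⁻⁸)²] = 2.41×10⁻⁸ V = 24.1 nV

24.1 nV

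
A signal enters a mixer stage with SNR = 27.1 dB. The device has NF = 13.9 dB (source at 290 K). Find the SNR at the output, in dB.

By definition F = SNR_in/SNR_out, so in dB: SNR_out = SNR_in − NF
SNR_out = 27.1 − 13.9 = 13.2 dB

13.2 dB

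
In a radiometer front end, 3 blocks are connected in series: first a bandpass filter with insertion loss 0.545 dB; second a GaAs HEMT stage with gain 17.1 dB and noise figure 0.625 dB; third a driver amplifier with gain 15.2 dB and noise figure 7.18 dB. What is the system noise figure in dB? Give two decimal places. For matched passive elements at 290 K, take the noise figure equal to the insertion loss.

1.47 dB

Convert to linear (a loss of L dB is a gain of −L dB): F_i = 10^(NF_i/10), G_i = 10^(G_i,dB/10)
  Stage 1: F_1 = 10^(0.545/10) = 1.134, G_1 = 10^(−0.545/10) = 0.8821
  Stage 2: F_2 = 10^(0.625/10) = 1.155, G_2 = 10^(17.1/10) = 51.29
  Stage 3: F_3 = 10^(7.18/10) = 5.224, G_3 = 10^(15.2/10) = 33.11
Friis cascade:
  F = 1.134 + (1.155 − 1)/0.8821 + (5.224 − 1)/45.24 = 1.403
NF = 10 log₁₀(1.403) = 1.47 dB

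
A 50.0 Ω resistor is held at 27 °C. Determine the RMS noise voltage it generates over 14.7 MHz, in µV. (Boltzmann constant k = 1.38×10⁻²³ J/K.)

T = 27 °C + 273.15 = 300.15 K
V_n = √(4kTRB)
4kTRB = 4 × 1.38×10⁻²³ × 300.15 × 5.00×10¹ × 1.47×10⁷ = 1.22×10⁻¹¹ V²
V_n = √(1.22×10⁻¹¹) = 3.49×10⁻⁶ V = 3.49 µV

3.49 µV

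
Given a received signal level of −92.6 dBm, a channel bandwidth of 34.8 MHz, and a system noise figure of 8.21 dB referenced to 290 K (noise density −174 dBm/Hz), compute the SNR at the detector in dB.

−2.2 dB

Noise floor: N = −174 + 10 log₁₀(B) + NF
10 log₁₀(3.48×10⁷) = 75.42 dB
N = −174 + 75.42 + 8.21 = −90.37 dBm
SNR = P_sig − N = −92.6 − (−90.37) = −2.23 dB → −2.2 dB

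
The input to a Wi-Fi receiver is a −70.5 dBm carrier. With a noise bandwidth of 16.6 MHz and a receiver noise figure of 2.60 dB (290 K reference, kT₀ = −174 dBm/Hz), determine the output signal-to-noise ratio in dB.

Noise floor: N = −174 + 10 log₁₀(B) + NF
10 log₁₀(1.66×10⁷) = 72.2 dB
N = −174 + 72.2 + 2.60 = −99.20 dBm
SNR = P_sig − N = −70.5 − (−99.20) = 28.70 dB → 28.7 dB

28.7 dB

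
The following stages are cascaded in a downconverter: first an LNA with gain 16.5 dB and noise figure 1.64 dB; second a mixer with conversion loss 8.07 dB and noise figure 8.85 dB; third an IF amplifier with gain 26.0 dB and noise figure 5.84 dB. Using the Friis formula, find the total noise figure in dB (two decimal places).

3.04 dB

Convert to linear (a loss of L dB is a gain of −L dB): F_i = 10^(NF_i/10), G_i = 10^(G_i,dB/10)
  Stage 1: F_1 = 10^(1.64/10) = 1.459, G_1 = 10^(16.5/10) = 44.67
  Stage 2: F_2 = 10^(8.85/10) = 7.674, G_2 = 10^(−8.07/10) = 0.1560
  Stage 3: F_3 = 10^(5.84/10) = 3.837, G_3 = 10^(26.0/10) = 398.1
Friis cascade:
  F = 1.459 + (7.674 − 1)/44.67 + (3.837 − 1)/6.966 = 2.015
NF = 10 log₁₀(2.015) = 3.04 dB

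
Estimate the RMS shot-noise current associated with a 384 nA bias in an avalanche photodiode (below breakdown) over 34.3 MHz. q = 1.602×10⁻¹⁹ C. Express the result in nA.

I_n = √(2qI·B)
2qI·B = 2 × 1.602×10⁻¹⁹ × 3.84×10⁻⁷ × 3.43×10⁷ = 4.22×10⁻¹⁸ A²
I_n = √(4.22×10⁻¹⁸) = 2.05×10⁻⁹ A = 2.05 nA

2.05 nA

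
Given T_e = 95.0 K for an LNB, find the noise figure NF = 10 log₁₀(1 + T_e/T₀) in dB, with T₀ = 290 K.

1.23 dB

F = 1 + T_e/T₀ = 1 + 95.0/290 = 1.32759
NF = 10 log₁₀(1.32759) = 1.23 dB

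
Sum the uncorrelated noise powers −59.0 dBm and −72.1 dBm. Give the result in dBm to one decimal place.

Convert to linear, add, convert back:
P₁ = 1.26×10⁻⁹ W, P₂ = 6.17×10⁻¹¹ W
P_tot = 1.32×10⁻⁹ W → 10 log₁₀(P_tot / 10⁻³) = −58.8 dBm

−58.8 dBm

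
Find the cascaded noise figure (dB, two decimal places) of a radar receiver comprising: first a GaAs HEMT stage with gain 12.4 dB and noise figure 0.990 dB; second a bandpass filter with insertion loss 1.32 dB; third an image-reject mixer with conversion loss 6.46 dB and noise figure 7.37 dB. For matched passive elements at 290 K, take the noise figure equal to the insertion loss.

Convert to linear (a loss of L dB is a gain of −L dB): F_i = 10^(NF_i/10), G_i = 10^(G_i,dB/10)
  Stage 1: F_1 = 10^(0.990/10) = 1.256, G_1 = 10^(12.4/10) = 17.38
  Stage 2: F_2 = 10^(1.32/10) = 1.355, G_2 = 10^(−1.32/10) = 0.7379
  Stage 3: F_3 = 10^(7.37/10) = 5.458, G_3 = 10^(−6.46/10) = 0.2259
Friis cascade:
  F = 1.256 + (1.355 − 1)/17.38 + (5.458 − 1)/12.82 = 1.624
NF = 10 log₁₀(1.624) = 2.11 dB

2.11 dB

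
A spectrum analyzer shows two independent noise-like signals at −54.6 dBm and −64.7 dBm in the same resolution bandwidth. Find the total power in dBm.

Convert to linear, add, convert back:
P₁ = 3.47×10⁻⁹ W, P₂ = 3.39×10⁻¹⁰ W
P_tot = 3.81×10⁻⁹ W → 10 log₁₀(P_tot / 10⁻³) = −54.2 dBm

−54.2 dBm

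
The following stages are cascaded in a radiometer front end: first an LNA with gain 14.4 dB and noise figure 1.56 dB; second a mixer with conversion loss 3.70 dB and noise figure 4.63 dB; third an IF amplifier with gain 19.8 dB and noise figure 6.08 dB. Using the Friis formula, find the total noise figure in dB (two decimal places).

Convert to linear (a loss of L dB is a gain of −L dB): F_i = 10^(NF_i/10), G_i = 10^(G_i,dB/10)
  Stage 1: F_1 = 10^(1.56/10) = 1.432, G_1 = 10^(14.4/10) = 27.54
  Stage 2: F_2 = 10^(4.63/10) = 2.904, G_2 = 10^(−3.70/10) = 0.4266
  Stage 3: F_3 = 10^(6.08/10) = 4.055, G_3 = 10^(19.8/10) = 95.50
Friis cascade:
  F = 1.432 + (2.904 − 1)/27.54 + (4.055 − 1)/11.75 = 1.761
NF = 10 log₁₀(1.761) = 2.46 dB

2.46 dB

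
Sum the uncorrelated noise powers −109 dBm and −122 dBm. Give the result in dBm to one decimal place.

−108.8 dBm

Convert to linear, add, convert back:
P₁ = 1.26×10⁻¹⁴ W, P₂ = 6.31×10⁻¹⁶ W
P_tot = 1.32×10⁻¹⁴ W → 10 log₁₀(P_tot / 10⁻³) = −108.8 dBm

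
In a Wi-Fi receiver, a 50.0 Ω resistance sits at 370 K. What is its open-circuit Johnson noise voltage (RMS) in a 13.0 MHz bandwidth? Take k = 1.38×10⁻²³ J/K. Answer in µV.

3.64 µV

V_n = √(4kTRB)
4kTRB = 4 × 1.38×10⁻²³ × 370 × 5.00×10¹ × 1.30×10⁷ = 1.33×10⁻¹¹ V²
V_n = √(1.33×10⁻¹¹) = 3.64×10⁻⁶ V = 3.64 µV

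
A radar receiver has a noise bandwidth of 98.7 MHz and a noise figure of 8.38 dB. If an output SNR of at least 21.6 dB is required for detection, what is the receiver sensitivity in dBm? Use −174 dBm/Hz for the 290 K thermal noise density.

−64.1 dBm

Sensitivity = −174 + 10 log₁₀(B) + NF + SNR_min
= −174 + 79.94 + 8.38 + 21.6
= −64.08 dBm → −64.1 dBm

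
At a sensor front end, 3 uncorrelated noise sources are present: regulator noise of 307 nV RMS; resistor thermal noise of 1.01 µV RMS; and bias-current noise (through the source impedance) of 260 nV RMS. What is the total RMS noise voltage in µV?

Uncorrelated sources add in power (mean-square): V_tot = √(ΣV_i²)
V_tot = √[(3.07×10⁻⁷)² + (1.01×10⁻⁶)² + (2.60×10⁻⁷)²] = 1.09×10⁻⁶ V = 1.09 µV

1.09 µV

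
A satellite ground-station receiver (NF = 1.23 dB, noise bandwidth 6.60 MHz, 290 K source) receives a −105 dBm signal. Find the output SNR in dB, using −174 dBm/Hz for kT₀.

Noise floor: N = −174 + 10 log₁₀(B) + NF
10 log₁₀(6.60×10⁶) = 68.2 dB
N = −174 + 68.2 + 1.23 = −104.57 dBm
SNR = P_sig − N = −105 − (−104.57) = −0.43 dB → −0.4 dB

−0.4 dB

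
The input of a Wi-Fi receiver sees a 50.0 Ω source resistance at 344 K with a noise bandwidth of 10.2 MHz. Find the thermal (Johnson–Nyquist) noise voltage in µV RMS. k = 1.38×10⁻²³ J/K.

V_n = √(4kTRB)
4kTRB = 4 × 1.38×10⁻²³ × 344 × 5.00×10¹ × 1.02×10⁷ = 9.68×10⁻¹² V²
V_n = √(9.68×10⁻¹²) = 3.11×10⁻⁶ V = 3.11 µV

3.11 µV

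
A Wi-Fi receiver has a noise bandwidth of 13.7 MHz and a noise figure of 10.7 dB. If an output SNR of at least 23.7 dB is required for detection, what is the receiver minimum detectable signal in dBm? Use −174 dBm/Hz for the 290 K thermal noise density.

−68.2 dBm

Sensitivity = −174 + 10 log₁₀(B) + NF + SNR_min
= −174 + 71.37 + 10.7 + 23.7
= −68.23 dBm → −68.2 dBm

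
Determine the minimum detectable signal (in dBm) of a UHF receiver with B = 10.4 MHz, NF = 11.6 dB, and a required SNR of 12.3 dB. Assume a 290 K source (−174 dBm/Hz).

Sensitivity = −174 + 10 log₁₀(B) + NF + SNR_min
= −174 + 70.17 + 11.6 + 12.3
= −79.93 dBm → −79.9 dBm

−79.9 dBm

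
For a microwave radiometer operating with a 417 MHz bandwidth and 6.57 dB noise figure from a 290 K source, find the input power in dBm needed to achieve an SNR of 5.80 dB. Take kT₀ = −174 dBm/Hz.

−75.4 dBm

Sensitivity = −174 + 10 log₁₀(B) + NF + SNR_min
= −174 + 86.2 + 6.57 + 5.80
= −75.43 dBm → −75.4 dBm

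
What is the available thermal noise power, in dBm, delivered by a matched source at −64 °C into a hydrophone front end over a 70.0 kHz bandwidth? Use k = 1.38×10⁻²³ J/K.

T = −64 °C + 273.15 = 209.15 K
P_n = kTB = 1.38×10⁻²³ × 209.15 × 7.00×10⁴ = 2.02×10⁻¹⁶ W
In dBm: 10 log₁₀(2.02×10⁻¹⁶ / 10⁻³) = −126.9 dBm

−126.9 dBm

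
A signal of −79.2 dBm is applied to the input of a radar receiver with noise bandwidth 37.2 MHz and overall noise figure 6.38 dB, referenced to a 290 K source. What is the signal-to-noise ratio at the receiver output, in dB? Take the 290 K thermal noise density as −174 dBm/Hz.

Noise floor: N = −174 + 10 log₁₀(B) + NF
10 log₁₀(3.72×10⁷) = 75.71 dB
N = −174 + 75.71 + 6.38 = −91.91 dBm
SNR = P_sig − N = −79.2 − (−91.91) = 12.71 dB → 12.7 dB

12.7 dB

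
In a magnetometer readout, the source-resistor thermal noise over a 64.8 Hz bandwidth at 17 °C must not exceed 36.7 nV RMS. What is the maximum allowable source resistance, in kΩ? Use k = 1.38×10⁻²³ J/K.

T = 17 °C + 273.15 = 290.15 K
Johnson–Nyquist: V_n = √(4kTRB) ⇒ R = V_n² / (4kTB)
4kTB = 4 × 1.38×10⁻²³ × 290.15 × 6.48×10¹ = 1.04×10⁻¹⁸
R = (3.67×10⁻⁸)² / 1.04×10⁻¹⁸ = 1.30×10³ Ω = 1.30 kΩ

1.30 kΩ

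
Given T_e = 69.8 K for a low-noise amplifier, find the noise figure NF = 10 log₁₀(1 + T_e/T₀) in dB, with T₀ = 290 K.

F = 1 + T_e/T₀ = 1 + 69.8/290 = 1.24069
NF = 10 log₁₀(1.24069) = 0.937 dB

0.937 dB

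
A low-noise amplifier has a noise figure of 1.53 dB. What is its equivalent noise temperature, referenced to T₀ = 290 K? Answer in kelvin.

F = 10^(1.53/10) = 1.42233
T_e = (F − 1)·T₀ = (1.42233 − 1) × 290 = 122 K

122 K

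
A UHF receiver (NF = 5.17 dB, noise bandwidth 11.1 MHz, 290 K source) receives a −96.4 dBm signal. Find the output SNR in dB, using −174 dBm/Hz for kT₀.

Noise floor: N = −174 + 10 log₁₀(B) + NF
10 log₁₀(1.11×10⁷) = 70.45 dB
N = −174 + 70.45 + 5.17 = −98.38 dBm
SNR = P_sig − N = −96.4 − (−98.38) = 1.98 dB → 2.0 dB

2.0 dB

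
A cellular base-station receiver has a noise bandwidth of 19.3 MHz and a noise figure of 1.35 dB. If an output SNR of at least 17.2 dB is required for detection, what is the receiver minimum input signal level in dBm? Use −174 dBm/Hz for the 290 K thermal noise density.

Sensitivity = −174 + 10 log₁₀(B) + NF + SNR_min
= −174 + 72.86 + 1.35 + 17.2
= −82.59 dBm → −82.6 dBm

−82.6 dBm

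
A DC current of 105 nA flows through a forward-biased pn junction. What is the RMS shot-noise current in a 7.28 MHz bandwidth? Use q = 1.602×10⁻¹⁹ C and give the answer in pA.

I_n = √(2qI·B)
2qI·B = 2 × 1.602×10⁻¹⁹ × 1.05×10⁻⁷ × 7.28×10⁶ = 2.45×10⁻¹⁹ A²
I_n = √(2.45×10⁻¹⁹) = 4.95×10⁻¹⁰ A = 495 pA

495 pA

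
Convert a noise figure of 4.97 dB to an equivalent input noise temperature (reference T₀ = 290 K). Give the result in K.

621 K

F = 10^(4.97/10) = 3.14051
T_e = (F − 1)·T₀ = (3.14051 − 1) × 290 = 621 K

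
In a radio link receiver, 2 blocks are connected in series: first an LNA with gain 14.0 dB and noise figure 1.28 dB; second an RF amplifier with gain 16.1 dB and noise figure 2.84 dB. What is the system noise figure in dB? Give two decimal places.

Convert to linear (a loss of L dB is a gain of −L dB): F_i = 10^(NF_i/10), G_i = 10^(G_i,dB/10)
  Stage 1: F_1 = 10^(1.28/10) = 1.343, G_1 = 10^(14.0/10) = 25.12
  Stage 2: F_2 = 10^(2.84/10) = 1.923, G_2 = 10^(16.1/10) = 40.74
Friis cascade:
  F = 1.343 + (1.923 − 1)/25.12 = 1.380
NF = 10 log₁₀(1.380) = 1.40 dB

1.40 dB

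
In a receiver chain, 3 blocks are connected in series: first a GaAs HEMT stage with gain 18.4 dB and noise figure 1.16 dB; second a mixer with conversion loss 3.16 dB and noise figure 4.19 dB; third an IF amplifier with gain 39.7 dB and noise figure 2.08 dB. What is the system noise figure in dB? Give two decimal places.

1.30 dB

Convert to linear (a loss of L dB is a gain of −L dB): F_i = 10^(NF_i/10), G_i = 10^(G_i,dB/10)
  Stage 1: F_1 = 10^(1.16/10) = 1.306, G_1 = 10^(18.4/10) = 69.18
  Stage 2: F_2 = 10^(4.19/10) = 2.624, G_2 = 10^(−3.16/10) = 0.4831
  Stage 3: F_3 = 10^(2.08/10) = 1.614, G_3 = 10^(39.7/10) = 9333
Friis cascade:
  F = 1.306 + (2.624 − 1)/69.18 + (1.614 − 1)/33.42 = 1.348
NF = 10 log₁₀(1.348) = 1.30 dB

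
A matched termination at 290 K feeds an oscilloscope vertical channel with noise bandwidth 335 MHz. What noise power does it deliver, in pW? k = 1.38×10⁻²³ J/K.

1.34 pW

P_n = kTB = 1.38×10⁻²³ × 290 × 3.35×10⁸ = 1.34×10⁻¹² W = 1.34 pW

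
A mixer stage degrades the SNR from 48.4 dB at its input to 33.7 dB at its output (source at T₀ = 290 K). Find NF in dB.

NF (dB) = SNR_in(dB) − SNR_out(dB) when the source is at T₀
NF = 48.4 − 33.7 = 14.7 dB

14.7 dB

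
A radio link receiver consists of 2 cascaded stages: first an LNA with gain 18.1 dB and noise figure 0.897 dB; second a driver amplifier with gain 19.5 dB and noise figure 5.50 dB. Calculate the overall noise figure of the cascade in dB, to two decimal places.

Convert to linear (a loss of L dB is a gain of −L dB): F_i = 10^(NF_i/10), G_i = 10^(G_i,dB/10)
  Stage 1: F_1 = 10^(0.897/10) = 1.229, G_1 = 10^(18.1/10) = 64.57
  Stage 2: F_2 = 10^(5.50/10) = 3.548, G_2 = 10^(19.5/10) = 89.13
Friis cascade:
  F = 1.229 + (3.548 − 1)/64.57 = 1.269
NF = 10 log₁₀(1.269) = 1.03 dB

1.03 dB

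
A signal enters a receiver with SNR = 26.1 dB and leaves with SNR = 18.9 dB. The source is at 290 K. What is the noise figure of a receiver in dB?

7.2 dB

NF (dB) = SNR_in(dB) − SNR_out(dB) when the source is at T₀
NF = 26.1 − 18.9 = 7.2 dB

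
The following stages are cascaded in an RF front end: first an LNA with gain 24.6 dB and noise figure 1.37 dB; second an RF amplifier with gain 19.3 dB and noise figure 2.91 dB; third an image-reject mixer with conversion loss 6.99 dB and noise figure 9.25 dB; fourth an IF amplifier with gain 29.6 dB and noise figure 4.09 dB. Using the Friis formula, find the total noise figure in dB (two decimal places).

1.38 dB

Convert to linear (a loss of L dB is a gain of −L dB): F_i = 10^(NF_i/10), G_i = 10^(G_i,dB/10)
  Stage 1: F_1 = 10^(1.37/10) = 1.371, G_1 = 10^(24.6/10) = 288.4
  Stage 2: F_2 = 10^(2.91/10) = 1.954, G_2 = 10^(19.3/10) = 85.11
  Stage 3: F_3 = 10^(9.25/10) = 8.414, G_3 = 10^(−6.99/10) = 0.2000
  Stage 4: F_4 = 10^(4.09/10) = 2.564, G_4 = 10^(29.6/10) = 912.0
Friis cascade:
  F = 1.371 + (1.954 − 1)/288.4 + (8.414 − 1)/2.455×10⁴ + (2.564 − 1)/4909 = 1.375
NF = 10 log₁₀(1.375) = 1.38 dB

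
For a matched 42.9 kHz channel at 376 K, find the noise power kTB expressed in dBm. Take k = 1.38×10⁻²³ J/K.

−126.5 dBm

P_n = kTB = 1.38×10⁻²³ × 376 × 4.29×10⁴ = 2.23×10⁻¹⁶ W
In dBm: 10 log₁₀(2.23×10⁻¹⁶ / 10⁻³) = −126.5 dBm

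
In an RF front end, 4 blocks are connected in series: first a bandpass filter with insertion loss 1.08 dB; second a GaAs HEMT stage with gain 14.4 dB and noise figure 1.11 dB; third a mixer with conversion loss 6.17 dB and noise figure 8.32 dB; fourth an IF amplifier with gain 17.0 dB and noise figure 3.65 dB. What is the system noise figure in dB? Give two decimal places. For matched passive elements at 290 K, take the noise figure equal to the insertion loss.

Convert to linear (a loss of L dB is a gain of −L dB): F_i = 10^(NF_i/10), G_i = 10^(G_i,dB/10)
  Stage 1: F_1 = 10^(1.08/10) = 1.282, G_1 = 10^(−1.08/10) = 0.7798
  Stage 2: F_2 = 10^(1.11/10) = 1.291, G_2 = 10^(14.4/10) = 27.54
  Stage 3: F_3 = 10^(8.32/10) = 6.792, G_3 = 10^(−6.17/10) = 0.2415
  Stage 4: F_4 = 10^(3.65/10) = 2.317, G_4 = 10^(17.0/10) = 50.12
Friis cascade:
  F = 1.282 + (1.291 − 1)/0.7798 + (6.792 − 1)/21.48 + (2.317 − 1)/5.188 = 2.179
NF = 10 log₁₀(2.179) = 3.38 dB

3.38 dB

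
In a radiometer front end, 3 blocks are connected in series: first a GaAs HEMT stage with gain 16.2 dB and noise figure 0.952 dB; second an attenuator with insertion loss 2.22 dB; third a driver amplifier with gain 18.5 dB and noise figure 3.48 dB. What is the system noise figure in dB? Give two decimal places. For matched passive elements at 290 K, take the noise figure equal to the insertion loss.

Convert to linear (a loss of L dB is a gain of −L dB): F_i = 10^(NF_i/10), G_i = 10^(G_i,dB/10)
  Stage 1: F_1 = 10^(0.952/10) = 1.245, G_1 = 10^(16.2/10) = 41.69
  Stage 2: F_2 = 10^(2.22/10) = 1.667, G_2 = 10^(−2.22/10) = 0.5998
  Stage 3: F_3 = 10^(3.48/10) = 2.228, G_3 = 10^(18.5/10) = 70.79
Friis cascade:
  F = 1.245 + (1.667 − 1)/41.69 + (2.228 − 1)/25.00 = 1.310
NF = 10 log₁₀(1.310) = 1.17 dB

1.17 dB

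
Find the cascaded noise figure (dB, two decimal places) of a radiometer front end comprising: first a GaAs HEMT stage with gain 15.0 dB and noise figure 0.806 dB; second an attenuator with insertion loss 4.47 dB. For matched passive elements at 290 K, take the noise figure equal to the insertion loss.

Convert to linear (a loss of L dB is a gain of −L dB): F_i = 10^(NF_i/10), G_i = 10^(G_i,dB/10)
  Stage 1: F_1 = 10^(0.806/10) = 1.204, G_1 = 10^(15.0/10) = 31.62
  Stage 2: F_2 = 10^(4.47/10) = 2.799, G_2 = 10^(−4.47/10) = 0.3573
Friis cascade:
  F = 1.204 + (2.799 − 1)/31.62 = 1.261
NF = 10 log₁₀(1.261) = 1.01 dB

1.01 dB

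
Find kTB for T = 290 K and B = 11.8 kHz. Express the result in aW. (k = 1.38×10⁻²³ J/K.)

47.2 aW

P_n = kTB = 1.38×10⁻²³ × 290 × 1.18×10⁴ = 4.72×10⁻¹⁷ W = 47.2 aW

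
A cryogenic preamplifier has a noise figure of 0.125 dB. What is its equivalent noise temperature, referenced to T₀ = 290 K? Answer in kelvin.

F = 10^(0.125/10) = 1.0292
T_e = (F − 1)·T₀ = (1.0292 − 1) × 290 = 8.47 K

8.47 K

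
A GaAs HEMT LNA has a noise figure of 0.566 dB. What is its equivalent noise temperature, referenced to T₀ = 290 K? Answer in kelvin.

40.4 K

F = 10^(0.566/10) = 1.1392
T_e = (F − 1)·T₀ = (1.1392 − 1) × 290 = 40.4 K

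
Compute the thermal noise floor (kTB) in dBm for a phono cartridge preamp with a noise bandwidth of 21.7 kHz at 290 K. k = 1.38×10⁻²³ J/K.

P_n = kTB = 1.38×10⁻²³ × 290 × 2.17×10⁴ = 8.68×10⁻¹⁷ W
In dBm: 10 log₁₀(8.68×10⁻¹⁷ / 10⁻³) = −130.6 dBm

−130.6 dBm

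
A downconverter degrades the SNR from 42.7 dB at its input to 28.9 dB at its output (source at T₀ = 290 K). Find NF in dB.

NF (dB) = SNR_in(dB) − SNR_out(dB) when the source is at T₀
NF = 42.7 − 28.9 = 13.8 dB

13.8 dB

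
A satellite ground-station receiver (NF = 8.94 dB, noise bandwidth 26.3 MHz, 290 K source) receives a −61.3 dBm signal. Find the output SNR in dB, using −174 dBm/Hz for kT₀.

29.6 dB

Noise floor: N = −174 + 10 log₁₀(B) + NF
10 log₁₀(2.63×10⁷) = 74.2 dB
N = −174 + 74.2 + 8.94 = −90.86 dBm
SNR = P_sig − N = −61.3 − (−90.86) = 29.56 dB → 29.6 dB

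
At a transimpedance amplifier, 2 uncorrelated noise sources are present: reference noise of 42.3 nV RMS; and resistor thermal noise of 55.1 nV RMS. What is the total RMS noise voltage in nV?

Uncorrelated sources add in power (mean-square): V_tot = √(ΣV_i²)
V_tot = √[(4.23×10⁻⁸)² + (5.51×10⁻⁸)²] = 6.95×10⁻⁸ V = 69.5 nV

69.5 nV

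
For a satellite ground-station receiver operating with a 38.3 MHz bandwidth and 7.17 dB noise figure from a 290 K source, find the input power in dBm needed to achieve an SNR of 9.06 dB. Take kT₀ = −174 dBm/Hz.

Sensitivity = −174 + 10 log₁₀(B) + NF + SNR_min
= −174 + 75.83 + 7.17 + 9.06
= −81.94 dBm → −81.9 dBm

−81.9 dBm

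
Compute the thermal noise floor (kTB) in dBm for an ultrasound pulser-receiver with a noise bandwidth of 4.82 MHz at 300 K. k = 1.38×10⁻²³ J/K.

P_n = kTB = 1.38×10⁻²³ × 300 × 4.82×10⁶ = 2.00×10⁻¹⁴ W
In dBm: 10 log₁₀(2.00×10⁻¹⁴ / 10⁻³) = −107.0 dBm

−107.0 dBm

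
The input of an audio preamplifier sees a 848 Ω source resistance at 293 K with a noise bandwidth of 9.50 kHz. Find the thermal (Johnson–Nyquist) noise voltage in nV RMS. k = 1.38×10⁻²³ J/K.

V_n = √(4kTRB)
4kTRB = 4 × 1.38×10⁻²³ × 293 × 8.48×10² × 9.50×10³ = 1.30×10⁻¹³ V²
V_n = √(1.30×10⁻¹³) = 3.61×10⁻⁷ V = 361 nV

361 nV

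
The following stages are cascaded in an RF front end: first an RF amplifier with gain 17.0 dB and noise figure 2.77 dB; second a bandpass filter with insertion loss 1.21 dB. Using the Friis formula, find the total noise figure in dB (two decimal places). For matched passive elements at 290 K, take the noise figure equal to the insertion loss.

2.78 dB

Convert to linear (a loss of L dB is a gain of −L dB): F_i = 10^(NF_i/10), G_i = 10^(G_i,dB/10)
  Stage 1: F_1 = 10^(2.77/10) = 1.892, G_1 = 10^(17.0/10) = 50.12
  Stage 2: F_2 = 10^(1.21/10) = 1.321, G_2 = 10^(−1.21/10) = 0.7568
Friis cascade:
  F = 1.892 + (1.321 − 1)/50.12 = 1.899
NF = 10 log₁₀(1.899) = 2.78 dB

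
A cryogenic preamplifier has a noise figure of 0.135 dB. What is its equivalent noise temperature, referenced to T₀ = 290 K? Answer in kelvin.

9.16 K

F = 10^(0.135/10) = 1.03157
T_e = (F − 1)·T₀ = (1.03157 − 1) × 290 = 9.16 K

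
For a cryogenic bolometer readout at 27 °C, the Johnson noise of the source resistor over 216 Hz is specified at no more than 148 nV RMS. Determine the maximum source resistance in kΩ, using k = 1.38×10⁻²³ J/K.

T = 27 °C + 273.15 = 300.15 K
Johnson–Nyquist: V_n = √(4kTRB) ⇒ R = V_n² / (4kTB)
4kTB = 4 × 1.38×10⁻²³ × 300.15 × 2.16×10² = 3.58×10⁻¹⁸
R = (1.48×10⁻⁷)² / 3.58×10⁻¹⁸ = 6.12×10³ Ω = 6.12 kΩ

6.12 kΩ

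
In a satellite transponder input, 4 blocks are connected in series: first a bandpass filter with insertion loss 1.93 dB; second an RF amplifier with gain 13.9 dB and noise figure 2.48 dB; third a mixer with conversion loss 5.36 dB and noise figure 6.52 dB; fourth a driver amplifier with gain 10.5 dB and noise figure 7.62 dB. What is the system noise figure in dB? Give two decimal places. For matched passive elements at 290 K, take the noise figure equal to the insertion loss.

6.05 dB

Convert to linear (a loss of L dB is a gain of −L dB): F_i = 10^(NF_i/10), G_i = 10^(G_i,dB/10)
  Stage 1: F_1 = 10^(1.93/10) = 1.560, G_1 = 10^(−1.93/10) = 0.6412
  Stage 2: F_2 = 10^(2.48/10) = 1.770, G_2 = 10^(13.9/10) = 24.55
  Stage 3: F_3 = 10^(6.52/10) = 4.487, G_3 = 10^(−5.36/10) = 0.2911
  Stage 4: F_4 = 10^(7.62/10) = 5.781, G_4 = 10^(10.5/10) = 11.22
Friis cascade:
  F = 1.560 + (1.770 − 1)/0.6412 + (4.487 − 1)/15.74 + (5.781 − 1)/4.581 = 4.026
NF = 10 log₁₀(4.026) = 6.05 dB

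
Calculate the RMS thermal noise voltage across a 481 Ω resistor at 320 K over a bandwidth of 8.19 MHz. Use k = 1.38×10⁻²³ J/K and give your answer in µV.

V_n = √(4kTRB)
4kTRB = 4 × 1.38×10⁻²³ × 320 × 4.81×10² × 8.19×10⁶ = 6.96×10⁻¹¹ V²
V_n = √(6.96×10⁻¹¹) = 8.34×10⁻⁶ V = 8.34 µV

8.34 µV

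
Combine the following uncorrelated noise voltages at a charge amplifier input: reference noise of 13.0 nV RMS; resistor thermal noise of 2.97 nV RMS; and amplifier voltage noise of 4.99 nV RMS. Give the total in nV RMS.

14.2 nV

Uncorrelated sources add in power (mean-square): V_tot = √(ΣV_i²)
V_tot = √[(1.30×10⁻⁸)² + (2.97×10⁻⁹)² + (4.99×10⁻⁹)²] = 1.42×10⁻⁸ V = 14.2 nV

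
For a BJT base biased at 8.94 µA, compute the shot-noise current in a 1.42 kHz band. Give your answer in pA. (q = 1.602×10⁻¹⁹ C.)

63.8 pA

I_n = √(2qI·B)
2qI·B = 2 × 1.602×10⁻¹⁹ × 8.94×10⁻⁶ × 1.42×10³ = 4.07×10⁻²¹ A²
I_n = √(4.07×10⁻²¹) = 6.38×10⁻¹¹ A = 63.8 pA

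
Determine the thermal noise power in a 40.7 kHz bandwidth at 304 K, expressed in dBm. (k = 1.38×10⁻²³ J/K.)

P_n = kTB = 1.38×10⁻²³ × 304 × 4.07×10⁴ = 1.71×10⁻¹⁶ W
In dBm: 10 log₁₀(1.71×10⁻¹⁶ / 10⁻³) = −127.7 dBm

−127.7 dBm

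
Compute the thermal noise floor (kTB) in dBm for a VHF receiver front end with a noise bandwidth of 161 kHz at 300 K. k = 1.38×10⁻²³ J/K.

P_n = kTB = 1.38×10⁻²³ × 300 × 1.61×10⁵ = 6.67×10⁻¹⁶ W
In dBm: 10 log₁₀(6.67×10⁻¹⁶ / 10⁻³) = −121.8 dBm

−121.8 dBm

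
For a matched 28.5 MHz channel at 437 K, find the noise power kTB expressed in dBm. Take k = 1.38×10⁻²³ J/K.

P_n = kTB = 1.38×10⁻²³ × 437 × 2.85×10⁷ = 1.72×10⁻¹³ W
In dBm: 10 log₁₀(1.72×10⁻¹³ / 10⁻³) = −97.6 dBm

−97.6 dBm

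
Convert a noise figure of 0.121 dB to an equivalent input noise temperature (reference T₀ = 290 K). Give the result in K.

8.19 K

F = 10^(0.121/10) = 1.02825
T_e = (F − 1)·T₀ = (1.02825 − 1) × 290 = 8.19 K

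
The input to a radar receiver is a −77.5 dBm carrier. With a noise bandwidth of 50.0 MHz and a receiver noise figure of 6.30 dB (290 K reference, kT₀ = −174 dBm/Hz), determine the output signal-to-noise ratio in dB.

Noise floor: N = −174 + 10 log₁₀(B) + NF
10 log₁₀(5.00×10⁷) = 76.99 dB
N = −174 + 76.99 + 6.30 = −90.71 dBm
SNR = P_sig − N = −77.5 − (−90.71) = 13.21 dB → 13.2 dB

13.2 dB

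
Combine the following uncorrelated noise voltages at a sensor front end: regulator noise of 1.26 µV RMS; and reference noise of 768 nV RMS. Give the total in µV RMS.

1.48 µV

Uncorrelated sources add in power (mean-square): V_tot = √(ΣV_i²)
V_tot = √[(1.26×10⁻⁶)² + (7.68×10⁻⁷)²] = 1.48×10⁻⁶ V = 1.48 µV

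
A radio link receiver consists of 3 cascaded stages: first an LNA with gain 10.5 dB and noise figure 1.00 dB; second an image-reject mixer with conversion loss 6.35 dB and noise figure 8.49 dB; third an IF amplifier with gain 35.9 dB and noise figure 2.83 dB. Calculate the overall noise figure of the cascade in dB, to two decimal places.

Convert to linear (a loss of L dB is a gain of −L dB): F_i = 10^(NF_i/10), G_i = 10^(G_i,dB/10)
  Stage 1: F_1 = 10^(1.00/10) = 1.259, G_1 = 10^(10.5/10) = 11.22
  Stage 2: F_2 = 10^(8.49/10) = 7.063, G_2 = 10^(−6.35/10) = 0.2317
  Stage 3: F_3 = 10^(2.83/10) = 1.919, G_3 = 10^(35.9/10) = 3890
Friis cascade:
  F = 1.259 + (7.063 − 1)/11.22 + (1.919 − 1)/2.600 = 2.153
NF = 10 log₁₀(2.153) = 3.33 dB

3.33 dB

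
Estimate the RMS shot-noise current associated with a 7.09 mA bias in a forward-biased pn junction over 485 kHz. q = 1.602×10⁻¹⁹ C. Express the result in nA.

33.2 nA

I_n = √(2qI·B)
2qI·B = 2 × 1.602×10⁻¹⁹ × 7.09×10⁻³ × 4.85×10⁵ = 1.10×10⁻¹⁵ A²
I_n = √(1.10×10⁻¹⁵) = 3.32×10⁻⁸ A = 33.2 nA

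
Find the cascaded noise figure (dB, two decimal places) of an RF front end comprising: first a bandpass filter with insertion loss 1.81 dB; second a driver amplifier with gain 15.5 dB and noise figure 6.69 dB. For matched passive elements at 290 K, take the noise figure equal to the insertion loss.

8.50 dB

Convert to linear (a loss of L dB is a gain of −L dB): F_i = 10^(NF_i/10), G_i = 10^(G_i,dB/10)
  Stage 1: F_1 = 10^(1.81/10) = 1.517, G_1 = 10^(−1.81/10) = 0.6592
  Stage 2: F_2 = 10^(6.69/10) = 4.667, G_2 = 10^(15.5/10) = 35.48
Friis cascade:
  F = 1.517 + (4.667 − 1)/0.6592 = 7.079
NF = 10 log₁₀(7.079) = 8.50 dB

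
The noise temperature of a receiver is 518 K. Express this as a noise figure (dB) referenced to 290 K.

4.45 dB

F = 1 + T_e/T₀ = 1 + 518/290 = 2.78621
NF = 10 log₁₀(2.78621) = 4.45 dB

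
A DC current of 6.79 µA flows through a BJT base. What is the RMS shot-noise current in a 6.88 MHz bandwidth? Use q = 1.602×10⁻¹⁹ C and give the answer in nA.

3.87 nA

I_n = √(2qI·B)
2qI·B = 2 × 1.602×10⁻¹⁹ × 6.79×10⁻⁶ × 6.88×10⁶ = 1.50×10⁻¹⁷ A²
I_n = √(1.50×10⁻¹⁷) = 3.87×10⁻⁹ A = 3.87 nA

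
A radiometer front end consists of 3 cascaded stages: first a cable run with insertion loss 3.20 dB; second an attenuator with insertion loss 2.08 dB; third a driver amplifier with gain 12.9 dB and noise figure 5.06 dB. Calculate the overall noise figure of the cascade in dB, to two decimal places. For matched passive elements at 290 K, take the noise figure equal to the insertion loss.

10.34 dB

Convert to linear (a loss of L dB is a gain of −L dB): F_i = 10^(NF_i/10), G_i = 10^(G_i,dB/10)
  Stage 1: F_1 = 10^(3.20/10) = 2.089, G_1 = 10^(−3.20/10) = 0.4786
  Stage 2: F_2 = 10^(2.08/10) = 1.614, G_2 = 10^(−2.08/10) = 0.6194
  Stage 3: F_3 = 10^(5.06/10) = 3.206, G_3 = 10^(12.9/10) = 19.50
Friis cascade:
  F = 2.089 + (1.614 − 1)/0.4786 + (3.206 − 1)/0.2965 = 10.81
NF = 10 log₁₀(10.81) = 10.34 dB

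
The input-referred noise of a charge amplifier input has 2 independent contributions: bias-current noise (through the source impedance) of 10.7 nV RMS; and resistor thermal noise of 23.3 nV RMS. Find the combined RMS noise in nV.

Uncorrelated sources add in power (mean-square): V_tot = √(ΣV_i²)
V_tot = √[(1.07×10⁻⁸)² + (2.33×10⁻⁸)²] = 2.56×10⁻⁸ V = 25.6 nV

25.6 nV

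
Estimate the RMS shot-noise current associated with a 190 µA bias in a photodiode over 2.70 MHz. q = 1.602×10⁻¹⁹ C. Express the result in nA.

12.8 nA

I_n = √(2qI·B)
2qI·B = 2 × 1.602×10⁻¹⁹ × 1.90×10⁻⁴ × 2.70×10⁶ = 1.64×10⁻¹⁶ A²
I_n = √(1.64×10⁻¹⁶) = 1.28×10⁻⁸ A = 12.8 nA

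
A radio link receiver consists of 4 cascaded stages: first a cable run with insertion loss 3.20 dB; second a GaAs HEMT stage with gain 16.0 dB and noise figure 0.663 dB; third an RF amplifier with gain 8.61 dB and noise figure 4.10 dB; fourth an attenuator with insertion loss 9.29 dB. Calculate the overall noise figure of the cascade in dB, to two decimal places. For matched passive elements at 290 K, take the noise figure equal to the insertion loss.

Convert to linear (a loss of L dB is a gain of −L dB): F_i = 10^(NF_i/10), G_i = 10^(G_i,dB/10)
  Stage 1: F_1 = 10^(3.20/10) = 2.089, G_1 = 10^(−3.20/10) = 0.4786
  Stage 2: F_2 = 10^(0.663/10) = 1.165, G_2 = 10^(16.0/10) = 39.81
  Stage 3: F_3 = 10^(4.10/10) = 2.570, G_3 = 10^(8.61/10) = 7.261
  Stage 4: F_4 = 10^(9.29/10) = 8.492, G_4 = 10^(−9.29/10) = 0.1178
Friis cascade:
  F = 2.089 + (1.165 − 1)/0.4786 + (2.570 − 1)/19.05 + (8.492 − 1)/138.4 = 2.570
NF = 10 log₁₀(2.570) = 4.10 dB

4.10 dB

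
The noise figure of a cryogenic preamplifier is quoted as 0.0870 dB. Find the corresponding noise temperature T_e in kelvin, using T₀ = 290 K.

5.87 K

F = 10^(0.0870/10) = 1.02023
T_e = (F − 1)·T₀ = (1.02023 − 1) × 290 = 5.87 K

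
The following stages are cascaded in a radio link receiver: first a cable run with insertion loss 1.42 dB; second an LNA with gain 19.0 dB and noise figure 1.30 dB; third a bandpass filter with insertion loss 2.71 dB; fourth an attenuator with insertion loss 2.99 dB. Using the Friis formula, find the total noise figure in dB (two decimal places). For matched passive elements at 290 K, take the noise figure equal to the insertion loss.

Convert to linear (a loss of L dB is a gain of −L dB): F_i = 10^(NF_i/10), G_i = 10^(G_i,dB/10)
  Stage 1: F_1 = 10^(1.42/10) = 1.387, G_1 = 10^(−1.42/10) = 0.7211
  Stage 2: F_2 = 10^(1.30/10) = 1.349, G_2 = 10^(19.0/10) = 79.43
  Stage 3: F_3 = 10^(2.71/10) = 1.866, G_3 = 10^(−2.71/10) = 0.5358
  Stage 4: F_4 = 10^(2.99/10) = 1.991, G_4 = 10^(−2.99/10) = 0.5023
Friis cascade:
  F = 1.387 + (1.349 − 1)/0.7211 + (1.866 − 1)/57.28 + (1.991 − 1)/30.69 = 1.918
NF = 10 log₁₀(1.918) = 2.83 dB

2.83 dB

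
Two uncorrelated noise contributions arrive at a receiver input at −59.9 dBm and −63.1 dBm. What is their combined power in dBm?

Convert to linear, add, convert back:
P₁ = 1.02×10⁻⁹ W, P₂ = 4.90×10⁻¹⁰ W
P_tot = 1.51×10⁻⁹ W → 10 log₁₀(P_tot / 10⁻³) = −58.2 dBm

−58.2 dBm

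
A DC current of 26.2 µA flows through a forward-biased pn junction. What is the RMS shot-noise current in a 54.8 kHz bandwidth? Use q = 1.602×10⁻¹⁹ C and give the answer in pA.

I_n = √(2qI·B)
2qI·B = 2 × 1.602×10⁻¹⁹ × 2.62×10⁻⁵ × 5.48×10⁴ = 4.60×10⁻¹⁹ A²
I_n = √(4.60×10⁻¹⁹) = 6.78×10⁻¹⁰ A = 678 pA

678 pA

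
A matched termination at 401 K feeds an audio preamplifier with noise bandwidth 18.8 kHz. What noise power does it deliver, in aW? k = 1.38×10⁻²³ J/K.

P_n = kTB = 1.38×10⁻²³ × 401 × 1.88×10⁴ = 1.04×10⁻¹⁶ W = 104 aW

104 aW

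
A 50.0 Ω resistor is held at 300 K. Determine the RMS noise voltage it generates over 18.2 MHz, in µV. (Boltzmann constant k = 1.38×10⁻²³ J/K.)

V_n = √(4kTRB)
4kTRB = 4 × 1.38×10⁻²³ × 300 × 5.00×10¹ × 1.82×10⁷ = 1.51×10⁻¹¹ V²
V_n = √(1.51×10⁻¹¹) = 3.88×10⁻⁶ V = 3.88 µV

3.88 µV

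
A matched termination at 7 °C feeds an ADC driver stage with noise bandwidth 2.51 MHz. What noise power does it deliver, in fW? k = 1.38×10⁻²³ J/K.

9.70 fW

T = 7 °C + 273.15 = 280.15 K
P_n = kTB = 1.38×10⁻²³ × 280.15 × 2.51×10⁶ = 9.70×10⁻¹⁵ W = 9.70 fW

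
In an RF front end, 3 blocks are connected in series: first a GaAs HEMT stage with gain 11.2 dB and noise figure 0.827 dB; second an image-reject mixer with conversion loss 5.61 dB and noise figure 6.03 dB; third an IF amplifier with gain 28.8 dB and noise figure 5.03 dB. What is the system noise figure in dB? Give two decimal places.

Convert to linear (a loss of L dB is a gain of −L dB): F_i = 10^(NF_i/10), G_i = 10^(G_i,dB/10)
  Stage 1: F_1 = 10^(0.827/10) = 1.210, G_1 = 10^(11.2/10) = 13.18
  Stage 2: F_2 = 10^(6.03/10) = 4.009, G_2 = 10^(−5.61/10) = 0.2748
  Stage 3: F_3 = 10^(5.03/10) = 3.184, G_3 = 10^(28.8/10) = 758.6
Friis cascade:
  F = 1.210 + (4.009 − 1)/13.18 + (3.184 − 1)/3.622 = 2.041
NF = 10 log₁₀(2.041) = 3.10 dB

3.10 dB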